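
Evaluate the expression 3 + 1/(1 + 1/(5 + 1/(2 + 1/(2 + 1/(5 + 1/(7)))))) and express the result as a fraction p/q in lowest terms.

a_0 = 3: 3/1
a_1 = 1: 4/1
a_2 = 5: 23/6
a_3 = 2: 50/13
a_4 = 2: 123/32
a_5 = 5: 665/173
a_6 = 7: 4778/1243

4778/1243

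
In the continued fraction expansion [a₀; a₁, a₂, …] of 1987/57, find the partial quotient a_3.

8

⌊1987/57⌋ = 34, remainder 49
⌊57/49⌋ = 1, remainder 8
⌊49/8⌋ = 6, remainder 1
⌊8/1⌋ = 8, remainder 0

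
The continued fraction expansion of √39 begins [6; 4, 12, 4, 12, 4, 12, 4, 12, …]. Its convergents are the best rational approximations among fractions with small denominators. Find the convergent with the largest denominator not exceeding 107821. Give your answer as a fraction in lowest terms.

62425/9996

a_0 = 6: 6/1  (≤ bound)
a_1 = 4: 25/4  (≤ bound)
a_2 = 12: 306/49  (≤ bound)
a_3 = 4: 1249/200  (≤ bound)
a_4 = 12: 15294/2449  (≤ bound)
a_5 = 4: 62425/9996  (≤ bound)
a_6 = 12: 764394/122401  (> 107821, stop)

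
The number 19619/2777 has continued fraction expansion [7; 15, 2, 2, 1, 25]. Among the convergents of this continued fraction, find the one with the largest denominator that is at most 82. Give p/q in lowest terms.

List convergents until the denominator exceeds the bound:
a_0 = 7: 7/1  (≤ bound)
a_1 = 15: 106/15  (≤ bound)
a_2 = 2: 219/31  (≤ bound)
a_3 = 2: 544/77  (≤ bound)
a_4 = 1: 763/108  (> 82, stop)

544/77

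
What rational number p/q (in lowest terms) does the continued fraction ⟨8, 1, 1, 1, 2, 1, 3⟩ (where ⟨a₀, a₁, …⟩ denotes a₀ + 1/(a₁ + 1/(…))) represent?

354/41

Starting at the tail and folding back:
Start with 3.
1 + 1/(3/1) = 1 + 1/3 = 4/3
2 + 1/(4/3) = 2 + 3/4 = 11/4
1 + 1/(11/4) = 1 + 4/11 = 15/11
1 + 1/(15/11) = 1 + 11/15 = 26/15
1 + 1/(26/15) = 1 + 15/26 = 41/26
8 + 1/(41/26) = 8 + 26/41 = 354/41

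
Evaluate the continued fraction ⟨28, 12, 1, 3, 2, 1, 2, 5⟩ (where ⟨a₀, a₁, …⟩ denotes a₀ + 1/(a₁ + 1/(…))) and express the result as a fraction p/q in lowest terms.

Start with 5.
2 + 1/(5/1) = 2 + 1/5 = 11/5
1 + 1/(11/5) = 1 + 5/11 = 16/11
2 + 1/(16/11) = 2 + 11/16 = 43/16
3 + 1/(43/16) = 3 + 16/43 = 145/43
1 + 1/(145/43) = 1 + 43/145 = 188/145
12 + 1/(188/145) = 12 + 145/188 = 2401/188
28 + 1/(2401/188) = 28 + 188/2401 = 67416/2401

67416/2401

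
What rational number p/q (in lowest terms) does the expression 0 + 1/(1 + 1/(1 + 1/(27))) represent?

Start with 27.
1 + 1/(27/1) = 1 + 1/27 = 28/27
1 + 1/(28/27) = 1 + 27/28 = 55/28
0 + 1/(55/28) = 0 + 28/55 = 28/55

28/55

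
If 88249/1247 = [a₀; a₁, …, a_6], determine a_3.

3

Run the Euclidean algorithm, recording each quotient:
⌊88249/1247⌋ = 70, remainder 959
⌊1247/959⌋ = 1, remainder 288
⌊959/288⌋ = 3, remainder 95
⌊288/95⌋ = 3, remainder 3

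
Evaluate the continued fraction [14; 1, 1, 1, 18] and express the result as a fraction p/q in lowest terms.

a_0 = 14: 14/1
a_1 = 1: 15/1
a_2 = 1: 29/2
a_3 = 1: 44/3
a_4 = 18: 821/56

821/56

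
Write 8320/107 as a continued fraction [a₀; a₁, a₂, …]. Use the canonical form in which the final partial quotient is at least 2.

Run the Euclidean algorithm, recording each quotient:
8320 ÷ 107 → quotient 77, remainder 81
107 ÷ 81 → quotient 1, remainder 26
81 ÷ 26 → quotient 3, remainder 3
26 ÷ 3 → quotient 8, remainder 2
3 ÷ 2 → quotient 1, remainder 1
2 ÷ 1 → quotient 2, remainder 0

[77; 1, 3, 8, 1, 2]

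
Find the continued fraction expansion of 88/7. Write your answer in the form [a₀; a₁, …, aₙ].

88 ÷ 7 → quotient 12, remainder 4
7 ÷ 4 → quotient 1, remainder 3
4 ÷ 3 → quotient 1, remainder 1
3 ÷ 1 → quotient 3, remainder 0

[12; 1, 1, 3]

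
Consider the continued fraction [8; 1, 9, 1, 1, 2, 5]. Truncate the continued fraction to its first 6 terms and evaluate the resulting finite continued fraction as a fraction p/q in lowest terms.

472/53

Compute successive convergents:
a_0 = 8: 8/1
a_1 = 1: 9/1
a_2 = 9: 89/10
a_3 = 1: 98/11
a_4 = 1: 187/21
a_5 = 2: 472/53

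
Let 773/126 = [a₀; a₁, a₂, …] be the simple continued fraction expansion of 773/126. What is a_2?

2

⌊773/126⌋ = 6, remainder 17
⌊126/17⌋ = 7, remainder 7
⌊17/7⌋ = 2, remainder 3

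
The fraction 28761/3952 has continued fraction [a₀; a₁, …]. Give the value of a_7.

Repeatedly divide and take the remainder:
⌊28761/3952⌋ = 7, remainder 1097
⌊3952/1097⌋ = 3, remainder 661
⌊1097/661⌋ = 1, remainder 436
⌊661/436⌋ = 1, remainder 225
⌊436/225⌋ = 1, remainder 211
⌊225/211⌋ = 1, remainder 14
⌊211/14⌋ = 15, remainder 1
⌊14/1⌋ = 14, remainder 0

14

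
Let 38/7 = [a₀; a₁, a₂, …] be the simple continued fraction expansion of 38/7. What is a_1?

Run the Euclidean algorithm, recording each quotient:
38 = 5·7 + 3, so a_0 = 5
7 = 2·3 + 1, so a_1 = 2

2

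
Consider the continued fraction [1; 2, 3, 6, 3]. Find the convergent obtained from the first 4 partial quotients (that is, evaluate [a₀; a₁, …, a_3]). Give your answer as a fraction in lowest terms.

a_0 = 1: 1/1
a_1 = 2: 3/2
a_2 = 3: 10/7
a_3 = 6: 63/44

63/44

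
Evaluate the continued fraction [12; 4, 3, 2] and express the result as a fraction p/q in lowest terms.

367/30

a_0 = 12: 12/1
a_1 = 4: 49/4
a_2 = 3: 159/13
a_3 = 2: 367/30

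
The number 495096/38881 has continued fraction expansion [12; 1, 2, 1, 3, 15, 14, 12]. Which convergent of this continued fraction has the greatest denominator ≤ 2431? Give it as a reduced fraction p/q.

2916/229

List convergents until the denominator exceeds the bound:
a_0 = 12: 12/1  (≤ bound)
a_1 = 1: 13/1  (≤ bound)
a_2 = 2: 38/3  (≤ bound)
a_3 = 1: 51/4  (≤ bound)
a_4 = 3: 191/15  (≤ bound)
a_5 = 15: 2916/229  (≤ bound)
a_6 = 14: 41015/3221  (> 2431, stop)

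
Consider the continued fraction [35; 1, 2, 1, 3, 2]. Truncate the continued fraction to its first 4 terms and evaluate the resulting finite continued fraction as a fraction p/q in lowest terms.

Build up convergents one term at a time:
a_0 = 35: 35/1
a_1 = 1: 36/1
a_2 = 2: 107/3
a_3 = 1: 143/4

143/4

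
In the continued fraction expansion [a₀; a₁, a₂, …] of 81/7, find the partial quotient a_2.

Repeatedly divide and take the remainder:
⌊81/7⌋ = 11, remainder 4
⌊7/4⌋ = 1, remainder 3
⌊4/3⌋ = 1, remainder 1

1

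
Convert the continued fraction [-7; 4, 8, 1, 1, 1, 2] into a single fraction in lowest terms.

Start with 2.
1 + 1/(2/1) = 1 + 1/2 = 3/2
1 + 1/(3/2) = 1 + 2/3 = 5/3
1 + 1/(5/3) = 1 + 3/5 = 8/5
8 + 1/(8/5) = 8 + 5/8 = 69/8
4 + 1/(69/8) = 4 + 8/69 = 284/69
-7 + 1/(284/69) = -7 + 69/284 = -1919/284

-1919/284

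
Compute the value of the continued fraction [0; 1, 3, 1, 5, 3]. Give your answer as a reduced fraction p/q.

73/92

Build up convergents one term at a time:
a_0 = 0: 0/1
a_1 = 1: 1/1
a_2 = 3: 3/4
a_3 = 1: 4/5
a_4 = 5: 23/29
a_5 = 3: 73/92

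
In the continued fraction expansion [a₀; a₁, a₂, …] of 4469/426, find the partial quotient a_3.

8

4469 ÷ 426 → quotient 10, remainder 209
426 ÷ 209 → quotient 2, remainder 8
209 ÷ 8 → quotient 26, remainder 1
8 ÷ 1 → quotient 8, remainder 0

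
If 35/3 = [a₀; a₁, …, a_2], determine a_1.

1

Apply division with remainder until the remainder is 0:
35 = 11·3 + 2, so a_0 = 11
3 = 1·2 + 1, so a_1 = 1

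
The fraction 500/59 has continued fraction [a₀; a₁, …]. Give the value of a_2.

⌊500/59⌋ = 8, remainder 28
⌊59/28⌋ = 2, remainder 3
⌊28/3⌋ = 9, remainder 1

9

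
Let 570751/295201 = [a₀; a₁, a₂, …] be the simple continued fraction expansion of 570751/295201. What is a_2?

14

570751 = 1·295201 + 275550, so a_0 = 1
295201 = 1·275550 + 19651, so a_1 = 1
275550 = 14·19651 + 436, so a_2 = 14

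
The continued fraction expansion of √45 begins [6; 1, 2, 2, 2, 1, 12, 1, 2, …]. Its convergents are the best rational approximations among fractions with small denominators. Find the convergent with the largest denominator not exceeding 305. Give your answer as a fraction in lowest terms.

a_0 = 6: 6/1  (≤ bound)
a_1 = 1: 7/1  (≤ bound)
a_2 = 2: 20/3  (≤ bound)
a_3 = 2: 47/7  (≤ bound)
a_4 = 2: 114/17  (≤ bound)
a_5 = 1: 161/24  (≤ bound)
a_6 = 12: 2046/305  (≤ bound)
a_7 = 1: 2207/329  (> 305, stop)

2046/305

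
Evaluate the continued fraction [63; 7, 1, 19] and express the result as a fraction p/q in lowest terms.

a_0 = 63: 63/1
a_1 = 7: 442/7
a_2 = 1: 505/8
a_3 = 19: 10037/159

10037/159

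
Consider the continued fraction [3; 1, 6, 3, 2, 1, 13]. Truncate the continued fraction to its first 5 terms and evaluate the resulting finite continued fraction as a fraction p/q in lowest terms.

197/51

Start with 2.
3 + 1/(2/1) = 3 + 1/2 = 7/2
6 + 1/(7/2) = 6 + 2/7 = 44/7
1 + 1/(44/7) = 1 + 7/44 = 51/44
3 + 1/(51/44) = 3 + 44/51 = 197/51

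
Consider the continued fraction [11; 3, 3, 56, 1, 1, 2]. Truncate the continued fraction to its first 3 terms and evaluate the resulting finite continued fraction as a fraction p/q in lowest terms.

113/10

Start with 3.
3 + 1/(3/1) = 3 + 1/3 = 10/3
11 + 1/(10/3) = 11 + 3/10 = 113/10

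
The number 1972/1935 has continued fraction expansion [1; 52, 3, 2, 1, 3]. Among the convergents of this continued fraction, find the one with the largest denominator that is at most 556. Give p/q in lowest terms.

533/523

List convergents until the denominator exceeds the bound:
a_0 = 1: 1/1  (≤ bound)
a_1 = 52: 53/52  (≤ bound)
a_2 = 3: 160/157  (≤ bound)
a_3 = 2: 373/366  (≤ bound)
a_4 = 1: 533/523  (≤ bound)
a_5 = 3: 1972/1935  (> 556, stop)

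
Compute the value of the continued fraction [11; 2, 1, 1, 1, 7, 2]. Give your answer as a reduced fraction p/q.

Start with 2.
7 + 1/(2/1) = 7 + 1/2 = 15/2
1 + 1/(15/2) = 1 + 2/15 = 17/15
1 + 1/(17/15) = 1 + 15/17 = 32/17
1 + 1/(32/17) = 1 + 17/32 = 49/32
2 + 1/(49/32) = 2 + 32/49 = 130/49
11 + 1/(130/49) = 11 + 49/130 = 1479/130

1479/130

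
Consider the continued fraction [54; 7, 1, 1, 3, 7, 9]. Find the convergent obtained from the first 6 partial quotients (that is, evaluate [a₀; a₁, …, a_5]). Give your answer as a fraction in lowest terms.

20895/386

Collapse the nested fraction from the inside out:
Start with 7.
3 + 1/(7/1) = 3 + 1/7 = 22/7
1 + 1/(22/7) = 1 + 7/22 = 29/22
1 + 1/(29/22) = 1 + 22/29 = 51/29
7 + 1/(51/29) = 7 + 29/51 = 386/51
54 + 1/(386/51) = 54 + 51/386 = 20895/386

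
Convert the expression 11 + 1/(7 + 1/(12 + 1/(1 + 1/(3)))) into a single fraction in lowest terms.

Work from the innermost term outward:
Start with 3.
1 + 1/(3/1) = 1 + 1/3 = 4/3
12 + 1/(4/3) = 12 + 3/4 = 51/4
7 + 1/(51/4) = 7 + 4/51 = 361/51
11 + 1/(361/51) = 11 + 51/361 = 4022/361

4022/361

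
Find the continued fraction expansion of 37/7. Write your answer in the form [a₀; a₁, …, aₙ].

[5; 3, 2]

37 = 5·7 + 2, so a_0 = 5
7 = 3·2 + 1, so a_1 = 3
2 = 2·1 + 0, so a_2 = 2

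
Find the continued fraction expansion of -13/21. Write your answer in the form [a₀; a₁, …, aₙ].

[-1; 2, 1, 1, 1, 2]

⌊-13/21⌋ = -1, remainder 8
⌊21/8⌋ = 2, remainder 5
⌊8/5⌋ = 1, remainder 3
⌊5/3⌋ = 1, remainder 2
⌊3/2⌋ = 1, remainder 1
⌊2/1⌋ = 2, remainder 0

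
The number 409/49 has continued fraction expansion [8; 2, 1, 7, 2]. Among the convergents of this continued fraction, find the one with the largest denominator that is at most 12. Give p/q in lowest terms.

25/3

List convergents until the denominator exceeds the bound:
a_0 = 8: 8/1  (≤ bound)
a_1 = 2: 17/2  (≤ bound)
a_2 = 1: 25/3  (≤ bound)
a_3 = 7: 192/23  (> 12, stop)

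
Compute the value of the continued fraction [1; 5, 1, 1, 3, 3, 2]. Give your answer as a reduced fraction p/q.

Start with 2.
3 + 1/(2/1) = 3 + 1/2 = 7/2
3 + 1/(7/2) = 3 + 2/7 = 23/7
1 + 1/(23/7) = 1 + 7/23 = 30/23
1 + 1/(30/23) = 1 + 23/30 = 53/30
5 + 1/(53/30) = 5 + 30/53 = 295/53
1 + 1/(295/53) = 1 + 53/295 = 348/295

348/295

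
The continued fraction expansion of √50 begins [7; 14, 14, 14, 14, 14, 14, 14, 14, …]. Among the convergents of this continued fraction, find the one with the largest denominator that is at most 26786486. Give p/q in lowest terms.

54608393/7722793

a_0 = 7: 7/1  (≤ bound)
a_1 = 14: 99/14  (≤ bound)
a_2 = 14: 1393/197  (≤ bound)
a_3 = 14: 19601/2772  (≤ bound)
a_4 = 14: 275807/39005  (≤ bound)
a_5 = 14: 3880899/548842  (≤ bound)
a_6 = 14: 54608393/7722793  (≤ bound)
a_7 = 14: 768398401/108667944  (> 26786486, stop)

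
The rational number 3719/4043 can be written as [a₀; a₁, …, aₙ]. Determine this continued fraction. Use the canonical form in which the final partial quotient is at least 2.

Repeatedly divide and take the remainder:
3719 = 0·4043 + 3719, so a_0 = 0
4043 = 1·3719 + 324, so a_1 = 1
3719 = 11·324 + 155, so a_2 = 11
324 = 2·155 + 14, so a_3 = 2
155 = 11·14 + 1, so a_4 = 11
14 = 14·1 + 0, so a_5 = 14

[0; 1, 11, 2, 11, 14]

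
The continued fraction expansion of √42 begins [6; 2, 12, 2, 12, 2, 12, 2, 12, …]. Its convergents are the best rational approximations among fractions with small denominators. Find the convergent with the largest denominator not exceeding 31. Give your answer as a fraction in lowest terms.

162/25

a_0 = 6: 6/1  (≤ bound)
a_1 = 2: 13/2  (≤ bound)
a_2 = 12: 162/25  (≤ bound)
a_3 = 2: 337/52  (> 31, stop)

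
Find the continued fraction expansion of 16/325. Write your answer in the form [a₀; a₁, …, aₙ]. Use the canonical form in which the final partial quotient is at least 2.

16 ÷ 325 → quotient 0, remainder 16
325 ÷ 16 → quotient 20, remainder 5
16 ÷ 5 → quotient 3, remainder 1
5 ÷ 1 → quotient 5, remainder 0

[0; 20, 3, 5]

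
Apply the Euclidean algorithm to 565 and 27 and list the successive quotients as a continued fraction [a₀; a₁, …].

Apply division with remainder until the remainder is 0:
565 ÷ 27 → quotient 20, remainder 25
27 ÷ 25 → quotient 1, remainder 2
25 ÷ 2 → quotient 12, remainder 1
2 ÷ 1 → quotient 2, remainder 0

[20; 1, 12, 2]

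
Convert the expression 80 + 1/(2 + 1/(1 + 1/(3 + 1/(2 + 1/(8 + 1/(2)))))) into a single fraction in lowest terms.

35921/447

a_0 = 80: 80/1
a_1 = 2: 161/2
a_2 = 1: 241/3
a_3 = 3: 884/11
a_4 = 2: 2009/25
a_5 = 8: 16956/211
a_6 = 2: 35921/447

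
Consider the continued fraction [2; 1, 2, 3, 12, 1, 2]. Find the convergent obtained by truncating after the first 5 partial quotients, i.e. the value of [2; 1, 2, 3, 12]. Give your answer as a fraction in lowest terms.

332/123

a_0 = 2: 2/1
a_1 = 1: 3/1
a_2 = 2: 8/3
a_3 = 3: 27/10
a_4 = 12: 332/123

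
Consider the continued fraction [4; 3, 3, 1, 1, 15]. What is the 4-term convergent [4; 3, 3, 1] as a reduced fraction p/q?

56/13

Start with 1.
3 + 1/(1/1) = 3 + 1/1 = 4/1
3 + 1/(4/1) = 3 + 1/4 = 13/4
4 + 1/(13/4) = 4 + 4/13 = 56/13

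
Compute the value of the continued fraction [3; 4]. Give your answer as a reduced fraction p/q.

13/4

a_0 = 3: 3/1
a_1 = 4: 13/4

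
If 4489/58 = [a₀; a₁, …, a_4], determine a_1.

4489 ÷ 58 → quotient 77, remainder 23
58 ÷ 23 → quotient 2, remainder 12

2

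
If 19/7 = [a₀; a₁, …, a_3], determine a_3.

2

19 ÷ 7 → quotient 2, remainder 5
7 ÷ 5 → quotient 1, remainder 2
5 ÷ 2 → quotient 2, remainder 1
2 ÷ 1 → quotient 2, remainder 0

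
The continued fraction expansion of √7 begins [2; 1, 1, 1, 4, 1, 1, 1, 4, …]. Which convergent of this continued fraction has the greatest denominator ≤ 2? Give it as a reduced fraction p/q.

5/2

List convergents until the denominator exceeds the bound:
a_0 = 2: 2/1  (≤ bound)
a_1 = 1: 3/1  (≤ bound)
a_2 = 1: 5/2  (≤ bound)
a_3 = 1: 8/3  (> 2, stop)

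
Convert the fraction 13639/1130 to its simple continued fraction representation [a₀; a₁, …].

Repeatedly divide and take the remainder:
13639 = 12·1130 + 79, so a_0 = 12
1130 = 14·79 + 24, so a_1 = 14
79 = 3·24 + 7, so a_2 = 3
24 = 3·7 + 3, so a_3 = 3
7 = 2·3 + 1, so a_4 = 2
3 = 3·1 + 0, so a_5 = 3

[12; 14, 3, 3, 2, 3]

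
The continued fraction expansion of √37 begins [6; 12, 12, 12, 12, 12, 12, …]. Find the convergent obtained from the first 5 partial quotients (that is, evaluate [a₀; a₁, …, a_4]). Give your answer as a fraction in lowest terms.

128766/21169

Build up convergents one term at a time:
a_0 = 6: 6/1
a_1 = 12: 73/12
a_2 = 12: 882/145
a_3 = 12: 10657/1752
a_4 = 12: 128766/21169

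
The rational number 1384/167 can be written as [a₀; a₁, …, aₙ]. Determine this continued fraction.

⌊1384/167⌋ = 8, remainder 48
⌊167/48⌋ = 3, remainder 23
⌊48/23⌋ = 2, remainder 2
⌊23/2⌋ = 11, remainder 1
⌊2/1⌋ = 2, remainder 0

[8; 3, 2, 11, 2]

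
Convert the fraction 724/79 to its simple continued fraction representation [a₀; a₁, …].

[9; 6, 13]

724 ÷ 79 → quotient 9, remainder 13
79 ÷ 13 → quotient 6, remainder 1
13 ÷ 1 → quotient 13, remainder 0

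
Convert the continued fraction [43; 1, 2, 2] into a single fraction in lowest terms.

Start with 2.
2 + 1/(2/1) = 2 + 1/2 = 5/2
1 + 1/(5/2) = 1 + 2/5 = 7/5
43 + 1/(7/5) = 43 + 5/7 = 306/7

306/7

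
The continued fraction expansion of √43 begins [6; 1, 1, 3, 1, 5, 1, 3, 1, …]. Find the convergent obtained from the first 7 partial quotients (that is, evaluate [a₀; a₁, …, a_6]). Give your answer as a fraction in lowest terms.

400/61

Use the convergent recurrence hₖ = aₖ·hₖ₋₁ + hₖ₋₂ (and likewise for the denominators kₖ):
a_0 = 6: 6/1
a_1 = 1: 7/1
a_2 = 1: 13/2
a_3 = 3: 46/7
a_4 = 1: 59/9
a_5 = 5: 341/52
a_6 = 1: 400/61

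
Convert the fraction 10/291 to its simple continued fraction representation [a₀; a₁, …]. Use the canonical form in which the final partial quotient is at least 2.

[0; 29, 10]

⌊10/291⌋ = 0, remainder 10
⌊291/10⌋ = 29, remainder 1
⌊10/1⌋ = 10, remainder 0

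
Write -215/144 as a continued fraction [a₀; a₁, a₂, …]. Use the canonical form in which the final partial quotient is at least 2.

Run the Euclidean algorithm, recording each quotient:
-215 = -2·144 + 73, so a_0 = -2
144 = 1·73 + 71, so a_1 = 1
73 = 1·71 + 2, so a_2 = 1
71 = 35·2 + 1, so a_3 = 35
2 = 2·1 + 0, so a_4 = 2

[-2; 1, 1, 35, 2]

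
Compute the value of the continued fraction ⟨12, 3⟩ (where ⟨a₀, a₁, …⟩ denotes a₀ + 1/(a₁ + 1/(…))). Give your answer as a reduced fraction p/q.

a_0 = 12: 12/1
a_1 = 3: 37/3

37/3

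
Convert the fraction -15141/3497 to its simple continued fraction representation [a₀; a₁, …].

[-5; 1, 2, 30, 2, 1, 12]

Repeatedly divide and take the remainder:
-15141 ÷ 3497 → quotient -5, remainder 2344
3497 ÷ 2344 → quotient 1, remainder 1153
2344 ÷ 1153 → quotient 2, remainder 38
1153 ÷ 38 → quotient 30, remainder 13
38 ÷ 13 → quotient 2, remainder 12
13 ÷ 12 → quotient 1, remainder 1
12 ÷ 1 → quotient 12, remainder 0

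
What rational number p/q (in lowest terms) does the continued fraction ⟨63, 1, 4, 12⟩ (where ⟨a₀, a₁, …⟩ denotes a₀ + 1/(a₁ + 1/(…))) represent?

a_0 = 63: 63/1
a_1 = 1: 64/1
a_2 = 4: 319/5
a_3 = 12: 3892/61

3892/61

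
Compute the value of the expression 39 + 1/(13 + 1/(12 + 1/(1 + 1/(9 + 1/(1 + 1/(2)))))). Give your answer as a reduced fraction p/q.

211052/5401

Start with 2.
1 + 1/(2/1) = 1 + 1/2 = 3/2
9 + 1/(3/2) = 9 + 2/3 = 29/3
1 + 1/(29/3) = 1 + 3/29 = 32/29
12 + 1/(32/29) = 12 + 29/32 = 413/32
13 + 1/(413/32) = 13 + 32/413 = 5401/413
39 + 1/(5401/413) = 39 + 413/5401 = 211052/5401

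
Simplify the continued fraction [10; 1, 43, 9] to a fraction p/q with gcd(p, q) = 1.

a_0 = 10: 10/1
a_1 = 1: 11/1
a_2 = 43: 483/44
a_3 = 9: 4358/397

4358/397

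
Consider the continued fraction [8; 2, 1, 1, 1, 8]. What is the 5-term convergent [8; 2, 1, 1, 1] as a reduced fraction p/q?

Build up convergents one term at a time:
a_0 = 8: 8/1
a_1 = 2: 17/2
a_2 = 1: 25/3
a_3 = 1: 42/5
a_4 = 1: 67/8

67/8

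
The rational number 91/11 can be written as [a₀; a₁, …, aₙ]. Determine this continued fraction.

[8; 3, 1, 2]

91 ÷ 11 → quotient 8, remainder 3
11 ÷ 3 → quotient 3, remainder 2
3 ÷ 2 → quotient 1, remainder 1
2 ÷ 1 → quotient 2, remainder 0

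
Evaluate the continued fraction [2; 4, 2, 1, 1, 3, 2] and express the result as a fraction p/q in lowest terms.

401/180

Compute successive convergents:
a_0 = 2: 2/1
a_1 = 4: 9/4
a_2 = 2: 20/9
a_3 = 1: 29/13
a_4 = 1: 49/22
a_5 = 3: 176/79
a_6 = 2: 401/180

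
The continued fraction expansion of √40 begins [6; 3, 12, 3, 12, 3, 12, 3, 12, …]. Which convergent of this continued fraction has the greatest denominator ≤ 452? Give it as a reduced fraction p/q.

721/114

a_0 = 6: 6/1  (≤ bound)
a_1 = 3: 19/3  (≤ bound)
a_2 = 12: 234/37  (≤ bound)
a_3 = 3: 721/114  (≤ bound)
a_4 = 12: 8886/1405  (> 452, stop)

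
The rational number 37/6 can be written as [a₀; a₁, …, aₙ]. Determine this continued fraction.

[6; 6]

Run the Euclidean algorithm, recording each quotient:
37 = 6·6 + 1, so a_0 = 6
6 = 6·1 + 0, so a_1 = 6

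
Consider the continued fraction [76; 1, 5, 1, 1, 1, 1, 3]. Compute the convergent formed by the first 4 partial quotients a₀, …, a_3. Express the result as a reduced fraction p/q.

Starting at the tail and folding back:
Start with 1.
5 + 1/(1/1) = 5 + 1/1 = 6/1
1 + 1/(6/1) = 1 + 1/6 = 7/6
76 + 1/(7/6) = 76 + 6/7 = 538/7

538/7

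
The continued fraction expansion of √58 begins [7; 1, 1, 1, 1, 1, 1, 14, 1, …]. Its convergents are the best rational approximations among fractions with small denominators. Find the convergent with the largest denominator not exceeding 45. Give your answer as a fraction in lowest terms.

99/13

List convergents until the denominator exceeds the bound:
a_0 = 7: 7/1  (≤ bound)
a_1 = 1: 8/1  (≤ bound)
a_2 = 1: 15/2  (≤ bound)
a_3 = 1: 23/3  (≤ bound)
a_4 = 1: 38/5  (≤ bound)
a_5 = 1: 61/8  (≤ bound)
a_6 = 1: 99/13  (≤ bound)
a_7 = 14: 1447/190  (> 45, stop)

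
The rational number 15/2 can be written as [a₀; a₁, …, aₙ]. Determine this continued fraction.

Run the Euclidean algorithm, recording each quotient:
15 = 7·2 + 1, so a_0 = 7
2 = 2·1 + 0, so a_1 = 2

[7; 2]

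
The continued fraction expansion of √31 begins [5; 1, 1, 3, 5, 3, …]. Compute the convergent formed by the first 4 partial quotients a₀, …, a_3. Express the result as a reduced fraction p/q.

39/7

Start with 3.
1 + 1/(3/1) = 1 + 1/3 = 4/3
1 + 1/(4/3) = 1 + 3/4 = 7/4
5 + 1/(7/4) = 5 + 4/7 = 39/7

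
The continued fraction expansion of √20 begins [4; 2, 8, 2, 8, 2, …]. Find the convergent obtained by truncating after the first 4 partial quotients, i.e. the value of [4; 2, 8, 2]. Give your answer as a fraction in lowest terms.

Build up convergents one term at a time:
a_0 = 4: 4/1
a_1 = 2: 9/2
a_2 = 8: 76/17
a_3 = 2: 161/36

161/36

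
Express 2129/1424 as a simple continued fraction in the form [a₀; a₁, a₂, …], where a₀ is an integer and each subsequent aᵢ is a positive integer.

[1; 2, 50, 2, 1, 4]

⌊2129/1424⌋ = 1, remainder 705
⌊1424/705⌋ = 2, remainder 14
⌊705/14⌋ = 50, remainder 5
⌊14/5⌋ = 2, remainder 4
⌊5/4⌋ = 1, remainder 1
⌊4/1⌋ = 4, remainder 0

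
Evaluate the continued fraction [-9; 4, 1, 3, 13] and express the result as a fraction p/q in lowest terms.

-2215/252

Use the convergent recurrence hₖ = aₖ·hₖ₋₁ + hₖ₋₂ (and likewise for the denominators kₖ):
a_0 = -9: -9/1
a_1 = 4: -35/4
a_2 = 1: -44/5
a_3 = 3: -167/19
a_4 = 13: -2215/252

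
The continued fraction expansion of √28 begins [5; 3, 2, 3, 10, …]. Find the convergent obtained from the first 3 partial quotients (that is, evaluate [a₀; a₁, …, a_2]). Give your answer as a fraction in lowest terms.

37/7

Start with 2.
3 + 1/(2/1) = 3 + 1/2 = 7/2
5 + 1/(7/2) = 5 + 2/7 = 37/7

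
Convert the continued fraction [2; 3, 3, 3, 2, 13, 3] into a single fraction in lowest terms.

7228/3139

Work from the innermost term outward:
Start with 3.
13 + 1/(3/1) = 13 + 1/3 = 40/3
2 + 1/(40/3) = 2 + 3/40 = 83/40
3 + 1/(83/40) = 3 + 40/83 = 289/83
3 + 1/(289/83) = 3 + 83/289 = 950/289
3 + 1/(950/289) = 3 + 289/950 = 3139/950
2 + 1/(3139/950) = 2 + 950/3139 = 7228/3139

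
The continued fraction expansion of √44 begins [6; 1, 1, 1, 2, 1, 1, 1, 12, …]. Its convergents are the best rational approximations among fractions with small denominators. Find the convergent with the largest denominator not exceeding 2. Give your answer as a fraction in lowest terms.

13/2

a_0 = 6: 6/1  (≤ bound)
a_1 = 1: 7/1  (≤ bound)
a_2 = 1: 13/2  (≤ bound)
a_3 = 1: 20/3  (> 2, stop)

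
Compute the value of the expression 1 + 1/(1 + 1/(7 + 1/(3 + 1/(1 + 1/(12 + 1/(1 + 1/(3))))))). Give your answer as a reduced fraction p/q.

Start with 3.
1 + 1/(3/1) = 1 + 1/3 = 4/3
12 + 1/(4/3) = 12 + 3/4 = 51/4
1 + 1/(51/4) = 1 + 4/51 = 55/51
3 + 1/(55/51) = 3 + 51/55 = 216/55
7 + 1/(216/55) = 7 + 55/216 = 1567/216
1 + 1/(1567/216) = 1 + 216/1567 = 1783/1567
1 + 1/(1783/1567) = 1 + 1567/1783 = 3350/1783

3350/1783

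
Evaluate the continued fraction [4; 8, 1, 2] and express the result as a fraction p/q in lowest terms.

a_0 = 4: 4/1
a_1 = 8: 33/8
a_2 = 1: 37/9
a_3 = 2: 107/26

107/26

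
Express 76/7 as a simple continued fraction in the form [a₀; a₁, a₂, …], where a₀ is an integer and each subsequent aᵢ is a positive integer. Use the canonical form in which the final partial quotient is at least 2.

[10; 1, 6]

Apply division with remainder until the remainder is 0:
76 ÷ 7 → quotient 10, remainder 6
7 ÷ 6 → quotient 1, remainder 1
6 ÷ 1 → quotient 6, remainder 0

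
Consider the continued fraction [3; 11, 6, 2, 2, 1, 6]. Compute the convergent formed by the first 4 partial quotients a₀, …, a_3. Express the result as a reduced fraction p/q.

Start with 2.
6 + 1/(2/1) = 6 + 1/2 = 13/2
11 + 1/(13/2) = 11 + 2/13 = 145/13
3 + 1/(145/13) = 3 + 13/145 = 448/145

448/145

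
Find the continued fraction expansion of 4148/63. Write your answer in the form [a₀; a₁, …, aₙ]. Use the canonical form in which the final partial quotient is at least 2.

[65; 1, 5, 3, 3]

4148 = 65·63 + 53, so a_0 = 65
63 = 1·53 + 10, so a_1 = 1
53 = 5·10 + 3, so a_2 = 5
10 = 3·3 + 1, so a_3 = 3
3 = 3·1 + 0, so a_4 = 3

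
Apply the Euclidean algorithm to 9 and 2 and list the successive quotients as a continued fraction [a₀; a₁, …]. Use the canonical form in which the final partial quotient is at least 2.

[4; 2]

9 ÷ 2 → quotient 4, remainder 1
2 ÷ 1 → quotient 2, remainder 0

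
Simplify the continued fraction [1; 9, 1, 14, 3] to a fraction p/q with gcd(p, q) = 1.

Collapse the nested fraction from the inside out:
Start with 3.
14 + 1/(3/1) = 14 + 1/3 = 43/3
1 + 1/(43/3) = 1 + 3/43 = 46/43
9 + 1/(46/43) = 9 + 43/46 = 457/46
1 + 1/(457/46) = 1 + 46/457 = 503/457

503/457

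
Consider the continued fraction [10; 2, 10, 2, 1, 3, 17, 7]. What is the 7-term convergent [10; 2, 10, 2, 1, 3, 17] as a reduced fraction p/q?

43249/4128

Use the convergent recurrence hₖ = aₖ·hₖ₋₁ + hₖ₋₂ (and likewise for the denominators kₖ):
a_0 = 10: 10/1
a_1 = 2: 21/2
a_2 = 10: 220/21
a_3 = 2: 461/44
a_4 = 1: 681/65
a_5 = 3: 2504/239
a_6 = 17: 43249/4128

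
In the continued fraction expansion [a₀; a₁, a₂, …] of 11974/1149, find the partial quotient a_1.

Apply division with remainder until the remainder is 0:
⌊11974/1149⌋ = 10, remainder 484
⌊1149/484⌋ = 2, remainder 181

2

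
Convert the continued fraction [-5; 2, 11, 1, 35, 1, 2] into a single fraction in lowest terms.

-12403/2744

Compute successive convergents:
a_0 = -5: -5/1
a_1 = 2: -9/2
a_2 = 11: -104/23
a_3 = 1: -113/25
a_4 = 35: -4059/898
a_5 = 1: -4172/923
a_6 = 2: -12403/2744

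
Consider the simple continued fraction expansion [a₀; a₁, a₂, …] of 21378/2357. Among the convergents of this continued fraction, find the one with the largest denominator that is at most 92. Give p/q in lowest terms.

List convergents until the denominator exceeds the bound:
a_0 = 9: 9/1  (≤ bound)
a_1 = 14: 127/14  (≤ bound)
a_2 = 3: 390/43  (≤ bound)
a_3 = 1: 517/57  (≤ bound)
a_4 = 1: 907/100  (> 92, stop)

517/57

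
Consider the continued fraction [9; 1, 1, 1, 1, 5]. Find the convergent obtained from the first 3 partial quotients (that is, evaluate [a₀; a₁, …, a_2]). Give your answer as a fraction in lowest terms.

Build up convergents one term at a time:
a_0 = 9: 9/1
a_1 = 1: 10/1
a_2 = 1: 19/2

19/2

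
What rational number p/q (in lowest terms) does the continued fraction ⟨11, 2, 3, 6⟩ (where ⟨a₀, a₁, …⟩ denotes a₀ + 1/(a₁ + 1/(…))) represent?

503/44

Work from the innermost term outward:
Start with 6.
3 + 1/(6/1) = 3 + 1/6 = 19/6
2 + 1/(19/6) = 2 + 6/19 = 44/19
11 + 1/(44/19) = 11 + 19/44 = 503/44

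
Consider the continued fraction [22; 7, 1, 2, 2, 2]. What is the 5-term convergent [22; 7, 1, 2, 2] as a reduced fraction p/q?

Start with 2.
2 + 1/(2/1) = 2 + 1/2 = 5/2
1 + 1/(5/2) = 1 + 2/5 = 7/5
7 + 1/(7/5) = 7 + 5/7 = 54/7
22 + 1/(54/7) = 22 + 7/54 = 1195/54

1195/54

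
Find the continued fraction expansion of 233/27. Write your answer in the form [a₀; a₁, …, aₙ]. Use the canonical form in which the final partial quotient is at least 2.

⌊233/27⌋ = 8, remainder 17
⌊27/17⌋ = 1, remainder 10
⌊17/10⌋ = 1, remainder 7
⌊10/7⌋ = 1, remainder 3
⌊7/3⌋ = 2, remainder 1
⌊3/1⌋ = 3, remainder 0

[8; 1, 1, 1, 2, 3]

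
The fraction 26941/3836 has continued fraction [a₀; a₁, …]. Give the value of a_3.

26941 = 7·3836 + 89, so a_0 = 7
3836 = 43·89 + 9, so a_1 = 43
89 = 9·9 + 8, so a_2 = 9
9 = 1·8 + 1, so a_3 = 1

1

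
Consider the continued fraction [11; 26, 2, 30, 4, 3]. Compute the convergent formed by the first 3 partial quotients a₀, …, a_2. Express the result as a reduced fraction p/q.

585/53

a_0 = 11: 11/1
a_1 = 26: 287/26
a_2 = 2: 585/53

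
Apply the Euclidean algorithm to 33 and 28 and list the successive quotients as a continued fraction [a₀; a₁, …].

[1; 5, 1, 1, 2]

33 = 1·28 + 5, so a_0 = 1
28 = 5·5 + 3, so a_1 = 5
5 = 1·3 + 2, so a_2 = 1
3 = 1·2 + 1, so a_3 = 1
2 = 2·1 + 0, so a_4 = 2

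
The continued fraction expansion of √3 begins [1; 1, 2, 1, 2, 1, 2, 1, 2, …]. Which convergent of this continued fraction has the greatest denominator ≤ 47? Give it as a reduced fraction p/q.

71/41

List convergents until the denominator exceeds the bound:
a_0 = 1: 1/1  (≤ bound)
a_1 = 1: 2/1  (≤ bound)
a_2 = 2: 5/3  (≤ bound)
a_3 = 1: 7/4  (≤ bound)
a_4 = 2: 19/11  (≤ bound)
a_5 = 1: 26/15  (≤ bound)
a_6 = 2: 71/41  (≤ bound)
a_7 = 1: 97/56  (> 47, stop)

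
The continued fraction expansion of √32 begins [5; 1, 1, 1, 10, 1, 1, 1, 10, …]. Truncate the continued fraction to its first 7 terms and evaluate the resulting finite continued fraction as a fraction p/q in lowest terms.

379/67

Start with 1.
1 + 1/(1/1) = 1 + 1/1 = 2/1
10 + 1/(2/1) = 10 + 1/2 = 21/2
1 + 1/(21/2) = 1 + 2/21 = 23/21
1 + 1/(23/21) = 1 + 21/23 = 44/23
1 + 1/(44/23) = 1 + 23/44 = 67/44
5 + 1/(67/44) = 5 + 44/67 = 379/67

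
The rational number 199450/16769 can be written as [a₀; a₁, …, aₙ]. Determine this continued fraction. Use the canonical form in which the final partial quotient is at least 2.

[11; 1, 8, 2, 3, 6, 1, 34]

199450 = 11·16769 + 14991, so a_0 = 11
16769 = 1·14991 + 1778, so a_1 = 1
14991 = 8·1778 + 767, so a_2 = 8
1778 = 2·767 + 244, so a_3 = 2
767 = 3·244 + 35, so a_4 = 3
244 = 6·35 + 34, so a_5 = 6
35 = 1·34 + 1, so a_6 = 1
34 = 34·1 + 0, so a_7 = 34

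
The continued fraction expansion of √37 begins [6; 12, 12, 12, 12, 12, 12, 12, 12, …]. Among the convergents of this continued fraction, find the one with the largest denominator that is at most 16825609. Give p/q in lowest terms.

18798954/3090529

a_0 = 6: 6/1  (≤ bound)
a_1 = 12: 73/12  (≤ bound)
a_2 = 12: 882/145  (≤ bound)
a_3 = 12: 10657/1752  (≤ bound)
a_4 = 12: 128766/21169  (≤ bound)
a_5 = 12: 1555849/255780  (≤ bound)
a_6 = 12: 18798954/3090529  (≤ bound)
a_7 = 12: 227143297/37342128  (> 16825609, stop)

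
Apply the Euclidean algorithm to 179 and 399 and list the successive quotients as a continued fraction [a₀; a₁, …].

[0; 2, 4, 2, 1, 2, 1, 3]

179 = 0·399 + 179, so a_0 = 0
399 = 2·179 + 41, so a_1 = 2
179 = 4·41 + 15, so a_2 = 4
41 = 2·15 + 11, so a_3 = 2
15 = 1·11 + 4, so a_4 = 1
11 = 2·4 + 3, so a_5 = 2
4 = 1·3 + 1, so a_6 = 1
3 = 3·1 + 0, so a_7 = 3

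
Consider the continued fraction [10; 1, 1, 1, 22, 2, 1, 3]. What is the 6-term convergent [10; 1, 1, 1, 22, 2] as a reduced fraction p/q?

a_0 = 10: 10/1
a_1 = 1: 11/1
a_2 = 1: 21/2
a_3 = 1: 32/3
a_4 = 22: 725/68
a_5 = 2: 1482/139

1482/139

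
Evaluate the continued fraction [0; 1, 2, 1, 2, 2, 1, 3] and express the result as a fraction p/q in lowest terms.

100/137

Start with 3.
1 + 1/(3/1) = 1 + 1/3 = 4/3
2 + 1/(4/3) = 2 + 3/4 = 11/4
2 + 1/(11/4) = 2 + 4/11 = 26/11
1 + 1/(26/11) = 1 + 11/26 = 37/26
2 + 1/(37/26) = 2 + 26/37 = 100/37
1 + 1/(100/37) = 1 + 37/100 = 137/100
0 + 1/(137/100) = 0 + 100/137 = 100/137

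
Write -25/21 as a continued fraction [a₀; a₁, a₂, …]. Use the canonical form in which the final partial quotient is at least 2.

[-2; 1, 4, 4]

-25 ÷ 21 → quotient -2, remainder 17
21 ÷ 17 → quotient 1, remainder 4
17 ÷ 4 → quotient 4, remainder 1
4 ÷ 1 → quotient 4, remainder 0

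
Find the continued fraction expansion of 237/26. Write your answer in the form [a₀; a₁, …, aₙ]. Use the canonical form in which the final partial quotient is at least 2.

237 ÷ 26 → quotient 9, remainder 3
26 ÷ 3 → quotient 8, remainder 2
3 ÷ 2 → quotient 1, remainder 1
2 ÷ 1 → quotient 2, remainder 0

[9; 8, 1, 2]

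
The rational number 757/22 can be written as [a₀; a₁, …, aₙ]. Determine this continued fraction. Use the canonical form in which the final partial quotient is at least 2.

Run the Euclidean algorithm, recording each quotient:
757 = 34·22 + 9, so a_0 = 34
22 = 2·9 + 4, so a_1 = 2
9 = 2·4 + 1, so a_2 = 2
4 = 4·1 + 0, so a_3 = 4

[34; 2, 2, 4]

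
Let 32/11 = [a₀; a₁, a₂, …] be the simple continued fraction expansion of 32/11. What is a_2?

10

Repeatedly divide and take the remainder:
32 ÷ 11 → quotient 2, remainder 10
11 ÷ 10 → quotient 1, remainder 1
10 ÷ 1 → quotient 10, remainder 0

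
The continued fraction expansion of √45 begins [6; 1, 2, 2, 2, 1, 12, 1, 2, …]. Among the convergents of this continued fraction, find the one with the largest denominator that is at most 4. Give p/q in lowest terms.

List convergents until the denominator exceeds the bound:
a_0 = 6: 6/1  (≤ bound)
a_1 = 1: 7/1  (≤ bound)
a_2 = 2: 20/3  (≤ bound)
a_3 = 2: 47/7  (> 4, stop)

20/3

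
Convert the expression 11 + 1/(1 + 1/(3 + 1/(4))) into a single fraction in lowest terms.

200/17

Start with 4.
3 + 1/(4/1) = 3 + 1/4 = 13/4
1 + 1/(13/4) = 1 + 4/13 = 17/13
11 + 1/(17/13) = 11 + 13/17 = 200/17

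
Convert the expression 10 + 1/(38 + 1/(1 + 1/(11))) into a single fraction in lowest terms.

Start with 11.
1 + 1/(11/1) = 1 + 1/11 = 12/11
38 + 1/(12/11) = 38 + 11/12 = 467/12
10 + 1/(467/12) = 10 + 12/467 = 4682/467

4682/467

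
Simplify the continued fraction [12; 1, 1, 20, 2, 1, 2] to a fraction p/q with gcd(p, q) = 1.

a_0 = 12: 12/1
a_1 = 1: 13/1
a_2 = 1: 25/2
a_3 = 20: 513/41
a_4 = 2: 1051/84
a_5 = 1: 1564/125
a_6 = 2: 4179/334

4179/334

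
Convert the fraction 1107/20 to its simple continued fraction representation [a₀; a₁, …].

[55; 2, 1, 6]

Run the Euclidean algorithm, recording each quotient:
⌊1107/20⌋ = 55, remainder 7
⌊20/7⌋ = 2, remainder 6
⌊7/6⌋ = 1, remainder 1
⌊6/1⌋ = 6, remainder 0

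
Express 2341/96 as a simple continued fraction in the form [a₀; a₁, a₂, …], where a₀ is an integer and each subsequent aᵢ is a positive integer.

⌊2341/96⌋ = 24, remainder 37
⌊96/37⌋ = 2, remainder 22
⌊37/22⌋ = 1, remainder 15
⌊22/15⌋ = 1, remainder 7
⌊15/7⌋ = 2, remainder 1
⌊7/1⌋ = 7, remainder 0

[24; 2, 1, 1, 2, 7]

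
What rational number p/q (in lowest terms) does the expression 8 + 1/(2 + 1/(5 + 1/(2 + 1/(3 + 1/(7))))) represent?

a_0 = 8: 8/1
a_1 = 2: 17/2
a_2 = 5: 93/11
a_3 = 2: 203/24
a_4 = 3: 702/83
a_5 = 7: 5117/605

5117/605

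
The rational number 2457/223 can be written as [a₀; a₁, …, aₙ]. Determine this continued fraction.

2457 = 11·223 + 4, so a_0 = 11
223 = 55·4 + 3, so a_1 = 55
4 = 1·3 + 1, so a_2 = 1
3 = 3·1 + 0, so a_3 = 3

[11; 55, 1, 3]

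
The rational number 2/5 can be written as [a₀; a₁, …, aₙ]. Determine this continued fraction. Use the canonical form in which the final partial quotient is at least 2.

[0; 2, 2]

Run the Euclidean algorithm, recording each quotient:
⌊2/5⌋ = 0, remainder 2
⌊5/2⌋ = 2, remainder 1
⌊2/1⌋ = 2, remainder 0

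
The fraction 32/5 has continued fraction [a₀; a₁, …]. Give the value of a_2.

⌊32/5⌋ = 6, remainder 2
⌊5/2⌋ = 2, remainder 1
⌊2/1⌋ = 2, remainder 0

2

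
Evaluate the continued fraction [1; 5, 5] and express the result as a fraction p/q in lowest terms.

31/26

Start with 5.
5 + 1/(5/1) = 5 + 1/5 = 26/5
1 + 1/(26/5) = 1 + 5/26 = 31/26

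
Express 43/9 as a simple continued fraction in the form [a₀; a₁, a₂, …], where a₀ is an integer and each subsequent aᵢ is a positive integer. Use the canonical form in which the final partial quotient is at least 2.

[4; 1, 3, 2]

Repeatedly divide and take the remainder:
⌊43/9⌋ = 4, remainder 7
⌊9/7⌋ = 1, remainder 2
⌊7/2⌋ = 3, remainder 1
⌊2/1⌋ = 2, remainder 0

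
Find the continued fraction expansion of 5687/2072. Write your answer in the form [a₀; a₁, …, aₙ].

[2; 1, 2, 1, 11, 44]

⌊5687/2072⌋ = 2, remainder 1543
⌊2072/1543⌋ = 1, remainder 529
⌊1543/529⌋ = 2, remainder 485
⌊529/485⌋ = 1, remainder 44
⌊485/44⌋ = 11, remainder 1
⌊44/1⌋ = 44, remainder 0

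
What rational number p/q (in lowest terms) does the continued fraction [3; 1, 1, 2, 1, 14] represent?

a_0 = 3: 3/1
a_1 = 1: 4/1
a_2 = 1: 7/2
a_3 = 2: 18/5
a_4 = 1: 25/7
a_5 = 14: 368/103

368/103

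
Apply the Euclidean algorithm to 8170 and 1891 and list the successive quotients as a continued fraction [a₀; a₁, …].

[4; 3, 8, 3, 3, 7]

Repeatedly divide and take the remainder:
8170 = 4·1891 + 606, so a_0 = 4
1891 = 3·606 + 73, so a_1 = 3
606 = 8·73 + 22, so a_2 = 8
73 = 3·22 + 7, so a_3 = 3
22 = 3·7 + 1, so a_4 = 3
7 = 7·1 + 0, so a_5 = 7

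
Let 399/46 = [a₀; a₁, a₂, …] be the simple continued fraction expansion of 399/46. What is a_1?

1

⌊399/46⌋ = 8, remainder 31
⌊46/31⌋ = 1, remainder 15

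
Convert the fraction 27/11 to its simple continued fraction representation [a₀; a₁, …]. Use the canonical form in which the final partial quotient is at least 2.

27 ÷ 11 → quotient 2, remainder 5
11 ÷ 5 → quotient 2, remainder 1
5 ÷ 1 → quotient 5, remainder 0

[2; 2, 5]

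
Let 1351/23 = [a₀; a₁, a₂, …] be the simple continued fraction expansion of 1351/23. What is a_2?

⌊1351/23⌋ = 58, remainder 17
⌊23/17⌋ = 1, remainder 6
⌊17/6⌋ = 2, remainder 5

2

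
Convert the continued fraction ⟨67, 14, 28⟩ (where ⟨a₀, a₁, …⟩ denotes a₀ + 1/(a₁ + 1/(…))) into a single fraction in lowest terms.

26359/393

Work from the innermost term outward:
Start with 28.
14 + 1/(28/1) = 14 + 1/28 = 393/28
67 + 1/(393/28) = 67 + 28/393 = 26359/393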